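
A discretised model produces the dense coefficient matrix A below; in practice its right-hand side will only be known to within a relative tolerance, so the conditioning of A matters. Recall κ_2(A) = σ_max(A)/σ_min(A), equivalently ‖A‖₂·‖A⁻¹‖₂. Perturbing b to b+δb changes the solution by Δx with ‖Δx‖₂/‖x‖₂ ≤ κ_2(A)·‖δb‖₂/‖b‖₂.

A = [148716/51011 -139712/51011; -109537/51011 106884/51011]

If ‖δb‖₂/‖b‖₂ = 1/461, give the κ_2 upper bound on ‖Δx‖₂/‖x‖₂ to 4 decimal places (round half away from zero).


form AᵀA = [34114803025/2602122121 -32485162500/2602122121; -32485162500/2602122121 30943632400/2602122121] with trace 77358425/3094081 and determinant 160000/3094081
λ_max, λ_min = (77358425/3094081 ± √5982345706640625/9573337234561)/2 = 25, 6400/3094081
κ = σ_max/σ_min = 5/(80/1759) = 109.9375
perturbation bound = 109.9375·1/461 = 0.2385

0.2385


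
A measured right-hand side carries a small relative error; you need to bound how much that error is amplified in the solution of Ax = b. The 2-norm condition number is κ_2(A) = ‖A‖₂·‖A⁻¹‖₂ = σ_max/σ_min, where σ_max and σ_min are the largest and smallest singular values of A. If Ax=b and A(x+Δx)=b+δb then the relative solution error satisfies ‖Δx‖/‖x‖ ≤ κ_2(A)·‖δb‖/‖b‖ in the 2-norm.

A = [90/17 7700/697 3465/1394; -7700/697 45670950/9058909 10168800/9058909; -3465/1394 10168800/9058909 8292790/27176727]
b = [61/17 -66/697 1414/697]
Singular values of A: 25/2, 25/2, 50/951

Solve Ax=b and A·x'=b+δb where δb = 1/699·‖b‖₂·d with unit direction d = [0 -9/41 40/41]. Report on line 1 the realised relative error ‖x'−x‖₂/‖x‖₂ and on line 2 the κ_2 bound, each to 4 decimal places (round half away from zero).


largest singular value 25/2, smallest 50/951
κ_2(A) = (25/2) / (50/951) = 237.7500
κ_2(A)·‖δb‖/‖b‖ = 0.3401
solve Ax = b  →  x = [0.0960 -8.0849 37.1719]
‖b‖ = 4.1231, ‖x‖ = 38.0411
Δx = A⁻¹·δb where δb = 1/699·4.1231·d; ‖Δx‖ = 0.1122
dividing the unrounded norms, ‖Δx‖/‖x‖ = 0.0029
tightness: 0.0029 against a bound of 0.3401 (unrounded ratio ≈ 0.0087)

0.0029
0.3401


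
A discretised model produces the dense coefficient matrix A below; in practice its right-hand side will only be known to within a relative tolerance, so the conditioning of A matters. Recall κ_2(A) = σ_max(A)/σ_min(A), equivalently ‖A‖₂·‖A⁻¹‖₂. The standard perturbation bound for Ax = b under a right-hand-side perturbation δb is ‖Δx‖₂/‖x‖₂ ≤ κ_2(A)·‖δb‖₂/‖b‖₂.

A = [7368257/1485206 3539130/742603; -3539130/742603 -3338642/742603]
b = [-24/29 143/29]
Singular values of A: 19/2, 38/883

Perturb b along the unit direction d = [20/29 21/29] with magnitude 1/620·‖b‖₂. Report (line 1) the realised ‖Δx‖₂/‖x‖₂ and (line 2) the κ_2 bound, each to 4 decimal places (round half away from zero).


0.0027
0.3560

from the listed singular values, σ₁ = 19/2, σ_n = 38/883
condition number: (19/2) ÷ (38/883) = 220.7500
worst-case relative error ≤ 220.7500 × 1/620 = 0.3560
solve Ax = b  →  x = [-48.3811 50.1897]
‖b‖ = 5.0000, ‖x‖ = 69.7118
re-solving with b+δb shifts x by Δx of norm 0.1874
dividing the unrounded norms, ‖Δx‖/‖x‖ = 0.0027
realised/bound (from unrounded values) ≈ 0.0075


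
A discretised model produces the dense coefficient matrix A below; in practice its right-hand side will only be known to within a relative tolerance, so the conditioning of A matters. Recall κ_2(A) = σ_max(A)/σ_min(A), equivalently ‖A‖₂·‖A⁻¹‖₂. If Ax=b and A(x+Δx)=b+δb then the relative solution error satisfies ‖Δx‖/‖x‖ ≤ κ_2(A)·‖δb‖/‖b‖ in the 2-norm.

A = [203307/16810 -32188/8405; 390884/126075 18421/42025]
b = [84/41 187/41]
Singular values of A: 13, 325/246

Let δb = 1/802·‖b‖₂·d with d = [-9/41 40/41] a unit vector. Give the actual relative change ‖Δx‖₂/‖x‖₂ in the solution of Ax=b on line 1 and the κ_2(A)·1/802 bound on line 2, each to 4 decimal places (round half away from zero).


0.0016
0.0123

largest singular value 13, smallest 325/246
κ_2(A) = 13 / (325/246) = 9.8400
worst-case relative error ≤ 9.8400 × 1/802 = 0.0123
solve Ax = b  →  x = [1.0693 2.8420]
2-norm of b is 5.0000; of x, 3.0365
with δb = [-0.0014 0.0061], A·Δx = δb → ‖Δx‖ = 0.0047
relative error = 0.0016
realised/bound (from unrounded values) ≈ 0.1267


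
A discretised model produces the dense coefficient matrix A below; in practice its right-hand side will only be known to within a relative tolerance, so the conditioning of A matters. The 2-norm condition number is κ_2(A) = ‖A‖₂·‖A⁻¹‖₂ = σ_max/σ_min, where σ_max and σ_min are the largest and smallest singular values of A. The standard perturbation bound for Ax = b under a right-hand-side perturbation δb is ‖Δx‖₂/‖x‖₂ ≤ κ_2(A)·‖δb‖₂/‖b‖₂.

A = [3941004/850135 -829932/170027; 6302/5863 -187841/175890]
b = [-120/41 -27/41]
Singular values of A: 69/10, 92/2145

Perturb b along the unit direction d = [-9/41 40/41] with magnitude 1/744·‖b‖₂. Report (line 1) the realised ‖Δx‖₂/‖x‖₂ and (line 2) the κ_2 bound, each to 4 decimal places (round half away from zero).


from the listed singular values, σ₁ = 69/10, σ_n = 92/2145
κ = σ_max/σ_min = (69/10)/(92/2145) = 160.8750
bound on ‖Δx‖/‖x‖: κ·ε = 160.8750·1/744 = 0.2162
solve Ax = b  →  x = [-0.2999 0.3148]
‖b‖₂ = 3.0000 and ‖x‖₂ = 0.4348
with δb = [-0.0009 0.0039], A·Δx = δb → ‖Δx‖ = 0.0940
dividing the unrounded norms, ‖Δx‖/‖x‖ = 0.2162
realised/bound = 1 exactly: the bound is attained for this b and d

0.2162
0.2162


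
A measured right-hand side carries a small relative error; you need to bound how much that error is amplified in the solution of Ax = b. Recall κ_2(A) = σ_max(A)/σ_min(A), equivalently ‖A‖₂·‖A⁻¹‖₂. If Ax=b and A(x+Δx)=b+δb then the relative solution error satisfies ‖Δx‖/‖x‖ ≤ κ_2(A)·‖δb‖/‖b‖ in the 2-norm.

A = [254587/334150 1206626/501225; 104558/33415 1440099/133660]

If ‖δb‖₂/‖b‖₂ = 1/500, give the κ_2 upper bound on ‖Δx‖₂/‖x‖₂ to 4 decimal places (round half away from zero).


form AᵀA = [688906649/66422500 3541767677/99633750; 3541767677/99633750 291445148761/2391210000] with trace 505993261/3825936 and determinant 6996025/15303744
solving λ² − 505993261/3825936·λ + 6996025/15303744 = 0 gives λ = 529/4, 13225/3825936
κ_2(A) = √(λ_max/λ_min) = √((529/4) / (13225/3825936)) = 195.6000
κ_2(A)·‖δb‖/‖b‖ = 0.3912

0.3912


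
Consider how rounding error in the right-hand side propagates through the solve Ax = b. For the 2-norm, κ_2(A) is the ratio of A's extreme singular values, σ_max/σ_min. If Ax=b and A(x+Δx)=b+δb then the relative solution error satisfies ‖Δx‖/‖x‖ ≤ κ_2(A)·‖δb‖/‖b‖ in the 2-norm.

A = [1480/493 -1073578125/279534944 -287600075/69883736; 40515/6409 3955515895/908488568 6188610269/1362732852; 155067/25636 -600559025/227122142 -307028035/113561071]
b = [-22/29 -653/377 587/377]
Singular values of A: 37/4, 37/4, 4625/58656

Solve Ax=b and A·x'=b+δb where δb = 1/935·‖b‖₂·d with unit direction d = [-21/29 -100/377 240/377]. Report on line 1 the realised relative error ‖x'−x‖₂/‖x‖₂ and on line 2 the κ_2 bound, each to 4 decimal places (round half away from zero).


0.0013
0.1255

largest singular value 37/4, smallest 4625/58656
κ_2(A) = (37/4) / (4625/58656) = 117.3120
perturbation bound = 117.3120·1/935 = 0.1255
solve Ax = b  →  x = [-0.0445 -18.4685 17.3870]
‖b‖₂ = 2.4495 and ‖x‖₂ = 25.3652
re-solving with b+δb shifts x by Δx of norm 0.0332
relative error = 0.0013
realised/bound (from unrounded values) ≈ 0.0104


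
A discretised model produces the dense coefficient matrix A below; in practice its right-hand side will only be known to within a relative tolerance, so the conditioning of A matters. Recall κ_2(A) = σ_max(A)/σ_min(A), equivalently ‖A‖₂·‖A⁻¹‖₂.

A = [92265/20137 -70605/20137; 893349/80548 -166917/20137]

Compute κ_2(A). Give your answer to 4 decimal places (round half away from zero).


247.8400

AᵀA = [5528270529/38390416 -1036524357/9597604; -1036524357/9597604 194357106/2399401]; tr = 8637984225/38390416, det = 31640625/38390416
solving λ² − 8637984225/38390416·λ + 31640625/38390416 = 0 gives λ = 225, 140625/38390416
κ = σ_max/σ_min = 15/(375/6196) = 247.8400


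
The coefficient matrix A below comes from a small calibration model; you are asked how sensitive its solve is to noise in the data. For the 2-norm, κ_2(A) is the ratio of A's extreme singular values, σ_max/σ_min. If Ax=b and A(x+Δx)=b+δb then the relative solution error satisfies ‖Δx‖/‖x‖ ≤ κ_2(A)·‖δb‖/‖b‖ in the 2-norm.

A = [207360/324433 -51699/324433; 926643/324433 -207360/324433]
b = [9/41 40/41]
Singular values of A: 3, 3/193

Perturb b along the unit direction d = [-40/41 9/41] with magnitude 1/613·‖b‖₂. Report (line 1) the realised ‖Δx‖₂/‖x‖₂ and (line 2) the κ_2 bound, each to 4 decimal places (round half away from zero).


0.3148
0.3148

from the listed singular values, σ₁ = 3, σ_n = 3/193
κ = σ_max/σ_min = 3/(3/193) = 193.0000
worst-case relative error ≤ 193.0000 × 1/613 = 0.3148
solve Ax = b  →  x = [0.3252 -0.0732]
‖b‖₂ = 1.0000 and ‖x‖₂ = 0.3333
re-solving with b+δb shifts x by Δx of norm 0.1049
dividing the unrounded norms, ‖Δx‖/‖x‖ = 0.3148
realised/bound = 1 exactly: the bound is attained for this b and d


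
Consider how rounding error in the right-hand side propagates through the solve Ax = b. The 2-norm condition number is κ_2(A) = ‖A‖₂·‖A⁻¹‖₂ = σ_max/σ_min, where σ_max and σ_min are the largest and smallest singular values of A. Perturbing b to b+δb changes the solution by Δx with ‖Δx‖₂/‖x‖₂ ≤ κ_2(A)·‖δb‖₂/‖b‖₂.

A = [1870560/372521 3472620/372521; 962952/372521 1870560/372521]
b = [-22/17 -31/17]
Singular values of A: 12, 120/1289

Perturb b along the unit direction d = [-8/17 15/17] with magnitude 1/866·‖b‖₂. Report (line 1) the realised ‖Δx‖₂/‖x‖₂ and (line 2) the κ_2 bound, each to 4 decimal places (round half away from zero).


0.0026
0.1488

σ_max = 12, σ_min = 120/1289
κ = σ_max/σ_min = 12/(120/1289) = 128.9000
perturbation bound = 128.9000·1/866 = 0.1488
solve Ax = b  →  x = [9.3995 -5.2020]
2-norm of b is 2.2361; of x, 10.7430
Δx = A⁻¹·δb where δb = 1/866·2.2361·d; ‖Δx‖ = 0.0277
relative error = 0.0026
realised/bound (from unrounded values) ≈ 0.0173


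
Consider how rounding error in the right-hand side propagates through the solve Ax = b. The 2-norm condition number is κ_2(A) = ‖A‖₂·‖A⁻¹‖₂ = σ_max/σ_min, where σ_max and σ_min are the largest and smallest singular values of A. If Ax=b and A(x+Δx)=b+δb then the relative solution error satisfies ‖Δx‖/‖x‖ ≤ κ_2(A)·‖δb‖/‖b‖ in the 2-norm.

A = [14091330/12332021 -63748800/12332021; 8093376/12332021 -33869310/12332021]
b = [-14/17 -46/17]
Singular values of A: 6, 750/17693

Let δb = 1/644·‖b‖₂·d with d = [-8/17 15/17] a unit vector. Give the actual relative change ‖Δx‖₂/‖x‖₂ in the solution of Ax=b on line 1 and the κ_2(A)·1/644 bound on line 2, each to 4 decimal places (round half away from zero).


0.0022
0.2198

σ_max = 6, σ_min = 750/17693
κ = σ_max/σ_min = 6/(750/17693) = 141.5440
worst-case relative error ≤ 141.5440 × 1/644 = 0.2198
solve Ax = b  →  x = [-46.1037 -10.0317]
2-norm of b is 2.8284; of x, 47.1825
with δb = [-0.0021 0.0039], A·Δx = δb → ‖Δx‖ = 0.1036
dividing the unrounded norms, ‖Δx‖/‖x‖ = 0.0022
realised/bound (from unrounded values) ≈ 0.0100


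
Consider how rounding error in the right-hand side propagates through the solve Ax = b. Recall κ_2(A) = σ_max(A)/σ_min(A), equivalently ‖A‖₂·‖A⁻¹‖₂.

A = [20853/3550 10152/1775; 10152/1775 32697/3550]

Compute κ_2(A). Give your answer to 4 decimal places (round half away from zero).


AᵀA = [33884001/504100 10872792/126025; 10872792/126025 59253849/504100]; tr = 1862757/10082, det = 36905625/80656
eigenvalues of AᵀA: λ = (tr ± √(tr²−4·det))/2 = 729/4, 50625/20164
κ = σ_max/σ_min = (27/2)/(225/142) = 8.5200

8.5200


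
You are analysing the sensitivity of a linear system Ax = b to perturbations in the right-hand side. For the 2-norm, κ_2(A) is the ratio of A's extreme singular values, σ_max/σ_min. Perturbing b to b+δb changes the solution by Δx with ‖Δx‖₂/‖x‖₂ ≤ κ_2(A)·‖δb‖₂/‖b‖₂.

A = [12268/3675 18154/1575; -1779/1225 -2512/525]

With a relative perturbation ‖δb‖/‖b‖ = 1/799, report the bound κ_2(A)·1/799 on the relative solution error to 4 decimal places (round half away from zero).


AᵀA = [178987393/13505625 262932904/5788125; 262932904/5788125 386359012/2480625]; tr = 32867965/194481, det = 114244/194481
λ_max, λ_min = (32867965/194481 ± √1080214250091769/37822859361)/2 = 169, 676/194481
σ_max=√169=13, σ_min=√(676/194481)=(26/441) → κ = 220.5000
κ_2(A)·‖δb‖/‖b‖ = 0.2760

0.2760


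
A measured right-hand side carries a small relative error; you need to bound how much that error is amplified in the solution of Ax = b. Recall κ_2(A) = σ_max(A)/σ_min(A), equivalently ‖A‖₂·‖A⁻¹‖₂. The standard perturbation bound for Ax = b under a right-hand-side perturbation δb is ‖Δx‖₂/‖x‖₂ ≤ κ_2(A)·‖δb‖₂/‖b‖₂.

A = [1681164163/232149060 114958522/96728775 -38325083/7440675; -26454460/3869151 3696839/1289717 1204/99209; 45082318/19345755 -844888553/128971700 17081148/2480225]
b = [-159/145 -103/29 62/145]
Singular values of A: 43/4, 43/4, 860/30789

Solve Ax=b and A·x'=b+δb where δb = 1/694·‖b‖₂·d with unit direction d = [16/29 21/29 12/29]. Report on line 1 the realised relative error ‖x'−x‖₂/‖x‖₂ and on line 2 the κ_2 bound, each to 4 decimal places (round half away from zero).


from the listed singular values, σ₁ = 43/4, σ_n = 860/30789
κ = σ_max/σ_min = (43/4)/(860/30789) = 384.8625
perturbation bound = 384.8625·1/694 = 0.5546
solve Ax = b  →  x = [-32.8970 -79.4364 -64.3677]
‖b‖₂ = 3.7417 and ‖x‖₂ = 107.4037
with δb = [0.0030 0.0039 0.0022], A·Δx = δb → ‖Δx‖ = 0.1930
realised ‖Δx‖/‖x‖ = 0.0018
tightness: 0.0018 against a bound of 0.5546 (unrounded ratio ≈ 0.0032)

0.0018
0.5546


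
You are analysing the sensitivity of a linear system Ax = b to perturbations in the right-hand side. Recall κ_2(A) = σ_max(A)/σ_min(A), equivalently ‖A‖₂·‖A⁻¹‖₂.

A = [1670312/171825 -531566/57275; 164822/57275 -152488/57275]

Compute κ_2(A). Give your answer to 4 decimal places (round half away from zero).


M = AᵀA = [4855102084/47238129 -1541249920/15746043; -1541249920/15746043 489304004/5248681]. tr(M)=11009320/56169, det(M)=38416/56169
λ_max, λ_min = (11009320/56169 ± √121196495709184/3154956561)/2 = 196, 196/56169
so κ_2 = √(196 / (196/56169)) = 237.0000

237.0000


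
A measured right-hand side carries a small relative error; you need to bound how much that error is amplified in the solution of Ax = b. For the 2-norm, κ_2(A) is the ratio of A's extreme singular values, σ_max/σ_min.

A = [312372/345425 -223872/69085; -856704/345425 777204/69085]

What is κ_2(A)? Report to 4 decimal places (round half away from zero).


67.4000

form AᵀA = [1330428816/190909489 -5886120960/190909489; -5886120960/190909489 26166589200/190909489] with trace 16357536/113569 and determinant 518400/113569
λ_max, λ_min = (16357536/113569 ± √267333487312896/12897917761)/2 = 144, 3600/113569
σ_max=√144=12, σ_min=√(3600/113569)=(60/337) → κ = 67.4000


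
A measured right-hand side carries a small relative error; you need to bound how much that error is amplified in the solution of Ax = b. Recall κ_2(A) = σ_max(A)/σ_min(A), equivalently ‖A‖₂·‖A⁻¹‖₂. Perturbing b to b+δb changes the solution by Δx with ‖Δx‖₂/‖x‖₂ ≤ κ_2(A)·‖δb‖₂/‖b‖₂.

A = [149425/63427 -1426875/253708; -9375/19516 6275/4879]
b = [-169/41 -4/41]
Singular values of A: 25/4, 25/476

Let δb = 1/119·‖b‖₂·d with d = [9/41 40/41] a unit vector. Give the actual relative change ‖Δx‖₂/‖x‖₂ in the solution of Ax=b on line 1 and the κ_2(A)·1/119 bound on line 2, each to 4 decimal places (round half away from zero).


0.0346
1.0000

from the listed singular values, σ₁ = 25/4, σ_n = 25/476
condition number: (25/4) ÷ (25/476) = 119.0000
worst-case relative error ≤ 119.0000 × 1/119 = 1.0000
solve Ax = b  →  x = [-17.8215 -6.7323]
‖b‖ = 4.1231, ‖x‖ = 19.0508
δb = ε·‖b‖·d = [0.0076 0.0338]; solving A·Δx = δb gives ‖Δx‖ = 0.6597
relative error = 0.0346
so the bound overstates the realised error by a factor of ≈ 28.8780 (computed from the unrounded values)


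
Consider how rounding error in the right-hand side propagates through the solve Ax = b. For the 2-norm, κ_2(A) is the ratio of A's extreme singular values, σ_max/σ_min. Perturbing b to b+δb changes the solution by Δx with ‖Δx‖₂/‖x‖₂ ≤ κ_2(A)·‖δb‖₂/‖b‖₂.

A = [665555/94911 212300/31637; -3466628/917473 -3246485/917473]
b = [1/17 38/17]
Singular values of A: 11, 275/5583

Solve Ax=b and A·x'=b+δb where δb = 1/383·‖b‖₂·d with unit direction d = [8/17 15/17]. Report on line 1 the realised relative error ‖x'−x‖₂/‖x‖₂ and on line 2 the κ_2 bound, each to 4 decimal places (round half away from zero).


largest singular value 11, smallest 275/5583
condition number: 11 ÷ (275/5583) = 223.3200
perturbation bound = 223.3200·1/383 = 0.5831
solve Ax = b  →  x = [-28.0683 29.3399]
‖b‖ = 2.2361, ‖x‖ = 40.6037
re-solving with b+δb shifts x by Δx of norm 0.1185
dividing the unrounded norms, ‖Δx‖/‖x‖ = 0.0029
tightness: 0.0029 against a bound of 0.5831 (unrounded ratio ≈ 0.0050)

0.0029
0.5831


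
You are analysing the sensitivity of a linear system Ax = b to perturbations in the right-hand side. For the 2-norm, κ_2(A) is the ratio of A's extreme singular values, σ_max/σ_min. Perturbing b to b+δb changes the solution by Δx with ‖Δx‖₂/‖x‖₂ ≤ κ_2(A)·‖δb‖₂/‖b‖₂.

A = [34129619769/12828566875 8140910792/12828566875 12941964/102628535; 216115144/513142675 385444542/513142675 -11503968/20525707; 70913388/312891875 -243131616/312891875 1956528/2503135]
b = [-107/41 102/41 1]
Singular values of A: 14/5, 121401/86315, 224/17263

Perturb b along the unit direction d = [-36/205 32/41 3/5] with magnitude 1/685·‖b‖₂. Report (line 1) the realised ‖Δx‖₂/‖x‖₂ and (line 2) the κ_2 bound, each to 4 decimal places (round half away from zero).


0.0018
0.3150

largest singular value 14/5, smallest 224/17263
κ = σ_max/σ_min = (14/5)/(224/17263) = 215.7875
worst-case relative error ≤ 215.7875 × 1/685 = 0.3150
solve Ax = b  →  x = [-45.4756 153.3652 166.9310]
‖b‖ = 3.7417, ‖x‖ = 231.2031
Δx = A⁻¹·δb where δb = 1/685·3.7417·d; ‖Δx‖ = 0.4210
relative error = 0.0018
realised/bound (from unrounded values) ≈ 0.0058


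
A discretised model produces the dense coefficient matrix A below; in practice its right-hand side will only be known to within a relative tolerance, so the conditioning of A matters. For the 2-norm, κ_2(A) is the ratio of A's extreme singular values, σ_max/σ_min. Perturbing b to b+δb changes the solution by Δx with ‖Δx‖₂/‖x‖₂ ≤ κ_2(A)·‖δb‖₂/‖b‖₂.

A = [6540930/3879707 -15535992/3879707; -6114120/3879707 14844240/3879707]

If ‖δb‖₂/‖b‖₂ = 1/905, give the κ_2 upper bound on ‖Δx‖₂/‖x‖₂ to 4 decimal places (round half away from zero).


0.2843

M = AᵀA = [95322507300/17897891089 -228750654960/17897891089; -228750654960/17897891089 549011306304/17897891089]. tr(M)=3812626116/105904681, det(M)=2073600/105904681
solving λ² − 3812626116/105904681·λ + 2073600/105904681 = 0 gives λ = 36, 57600/105904681
σ_max=√36=6, σ_min=√(57600/105904681)=(240/10291) → κ = 257.2750
worst-case relative error ≤ 257.2750 × 1/905 = 0.2843


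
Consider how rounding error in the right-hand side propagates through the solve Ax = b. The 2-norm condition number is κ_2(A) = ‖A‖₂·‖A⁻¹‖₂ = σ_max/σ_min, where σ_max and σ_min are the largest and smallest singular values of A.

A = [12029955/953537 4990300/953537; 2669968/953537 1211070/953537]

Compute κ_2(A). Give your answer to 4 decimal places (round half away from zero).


143.1200

form AᵀA = [90332270329/540888049 37636289460/540888049; 37636289460/540888049 15686962900/540888049] with trace 627332741/3200521 and determinant 6002500/3200521
λ_max, λ_min = (627332741/3200521 ± √393469523421363081/10243334671441)/2 = 196, 30625/3200521
so κ_2 = √(196 / (30625/3200521)) = 143.1200


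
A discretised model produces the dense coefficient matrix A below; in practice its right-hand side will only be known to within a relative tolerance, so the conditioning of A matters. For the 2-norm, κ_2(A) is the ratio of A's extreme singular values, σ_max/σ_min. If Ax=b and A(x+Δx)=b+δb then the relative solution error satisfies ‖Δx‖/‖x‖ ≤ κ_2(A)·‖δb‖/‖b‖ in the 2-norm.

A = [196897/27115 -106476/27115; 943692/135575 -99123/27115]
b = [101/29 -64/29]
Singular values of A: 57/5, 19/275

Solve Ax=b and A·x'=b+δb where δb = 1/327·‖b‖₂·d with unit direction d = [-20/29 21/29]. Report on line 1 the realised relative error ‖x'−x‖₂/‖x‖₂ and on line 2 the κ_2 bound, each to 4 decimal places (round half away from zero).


σ_max = 57/5, σ_min = 19/275
condition number: (57/5) ÷ (19/275) = 165.0000
perturbation bound = 165.0000·1/327 = 0.5046
solve Ax = b  →  x = [-27.1672 -51.1249]
‖b‖₂ = 4.1231 and ‖x‖₂ = 57.8948
with δb = [-0.0087 0.0091], A·Δx = δb → ‖Δx‖ = 0.1825
relative error = 0.0032
tightness: 0.0032 against a bound of 0.5046 (unrounded ratio ≈ 0.0062)

0.0032
0.5046


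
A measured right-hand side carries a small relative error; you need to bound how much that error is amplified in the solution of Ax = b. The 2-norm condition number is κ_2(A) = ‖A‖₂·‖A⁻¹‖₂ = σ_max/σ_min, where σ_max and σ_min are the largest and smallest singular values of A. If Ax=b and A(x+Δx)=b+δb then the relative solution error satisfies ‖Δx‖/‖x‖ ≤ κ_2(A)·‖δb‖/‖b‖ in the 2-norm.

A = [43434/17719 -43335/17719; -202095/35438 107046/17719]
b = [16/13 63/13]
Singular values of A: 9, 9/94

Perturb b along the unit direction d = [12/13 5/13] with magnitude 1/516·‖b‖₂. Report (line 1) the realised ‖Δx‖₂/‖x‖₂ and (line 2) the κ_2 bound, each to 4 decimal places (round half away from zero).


σ_max = 9, σ_min = 9/94
condition number: 9 ÷ (9/94) = 94.0000
perturbation bound = 94.0000·1/516 = 0.1822
solve Ax = b  →  x = [22.3831 21.9310]
2-norm of b is 5.0000; of x, 31.3365
Δx = A⁻¹·δb where δb = 1/516·5.0000·d; ‖Δx‖ = 0.1012
dividing the unrounded norms, ‖Δx‖/‖x‖ = 0.0032
realised/bound (from unrounded values) ≈ 0.0177

0.0032
0.1822


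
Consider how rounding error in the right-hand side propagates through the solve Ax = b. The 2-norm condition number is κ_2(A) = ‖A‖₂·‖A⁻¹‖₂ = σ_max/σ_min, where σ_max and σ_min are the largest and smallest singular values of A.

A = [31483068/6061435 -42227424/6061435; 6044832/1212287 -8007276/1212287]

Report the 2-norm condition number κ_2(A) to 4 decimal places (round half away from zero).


334.4240

AᵀA = [2264784088464/43687270225 -3019637117952/43687270225; -3019637117952/43687270225 4026239073936/43687270225]; tr = 251640926496/1747490809, det = 324000000/1747490809
λ_max, λ_min = (251640926496/1747490809 ± √63320891139676810838016/3053724127539474481)/2 = 144, 2250000/1747490809
σ_max=√144=12, σ_min=√(2250000/1747490809)=(1500/41803) → κ = 334.4240


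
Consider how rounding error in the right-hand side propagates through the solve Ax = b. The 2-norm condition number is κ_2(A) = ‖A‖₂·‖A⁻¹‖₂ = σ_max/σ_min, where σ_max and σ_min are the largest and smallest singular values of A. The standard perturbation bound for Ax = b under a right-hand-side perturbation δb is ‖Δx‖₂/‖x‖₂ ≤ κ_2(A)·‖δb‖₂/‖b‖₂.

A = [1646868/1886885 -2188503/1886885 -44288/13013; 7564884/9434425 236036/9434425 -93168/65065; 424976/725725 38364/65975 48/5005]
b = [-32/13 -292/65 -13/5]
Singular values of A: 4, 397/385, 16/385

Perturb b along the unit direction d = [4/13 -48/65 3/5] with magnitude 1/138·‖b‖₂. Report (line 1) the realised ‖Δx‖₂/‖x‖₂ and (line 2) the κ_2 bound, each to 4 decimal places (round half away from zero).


0.0411
0.6975

largest singular value 4, smallest 16/385
condition number: 4 ÷ (16/385) = 96.2500
perturbation bound = 96.2500·1/138 = 0.6975
solve Ax = b  →  x = [13.1305 -17.8620 10.1779]
‖b‖ = 5.7446, ‖x‖ = 24.3937
δb = ε·‖b‖·d = [0.0128 -0.0307 0.0250]; solving A·Δx = δb gives ‖Δx‖ = 1.0017
realised ‖Δx‖/‖x‖ = 0.0411
tightness: 0.0411 against a bound of 0.6975 (unrounded ratio ≈ 0.0589)


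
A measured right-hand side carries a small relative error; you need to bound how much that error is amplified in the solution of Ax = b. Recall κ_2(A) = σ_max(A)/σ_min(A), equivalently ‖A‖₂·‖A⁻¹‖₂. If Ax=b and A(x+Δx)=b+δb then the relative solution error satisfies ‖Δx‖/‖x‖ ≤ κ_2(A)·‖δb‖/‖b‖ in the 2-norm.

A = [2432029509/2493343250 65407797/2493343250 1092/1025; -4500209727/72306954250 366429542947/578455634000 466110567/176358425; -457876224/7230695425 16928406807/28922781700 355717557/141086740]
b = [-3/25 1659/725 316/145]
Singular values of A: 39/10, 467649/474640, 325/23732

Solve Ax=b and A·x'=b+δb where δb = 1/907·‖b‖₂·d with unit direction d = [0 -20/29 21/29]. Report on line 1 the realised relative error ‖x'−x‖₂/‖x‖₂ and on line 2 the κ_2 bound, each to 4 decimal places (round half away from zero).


from the listed singular values, σ₁ = 39/10, σ_n = 325/23732
κ = σ_max/σ_min = (39/10)/(325/23732) = 284.7840
perturbation bound = 284.7840·1/907 = 0.3140
solve Ax = b  →  x = [-0.9531 0.3875 0.7505]
2-norm of b is 3.1623; of x, 1.2735
re-solving with b+δb shifts x by Δx of norm 0.2546
relative error = 0.1999
so the bound overstates the realised error by a factor of ≈ 1.5706 (computed from the unrounded values)

0.1999
0.3140


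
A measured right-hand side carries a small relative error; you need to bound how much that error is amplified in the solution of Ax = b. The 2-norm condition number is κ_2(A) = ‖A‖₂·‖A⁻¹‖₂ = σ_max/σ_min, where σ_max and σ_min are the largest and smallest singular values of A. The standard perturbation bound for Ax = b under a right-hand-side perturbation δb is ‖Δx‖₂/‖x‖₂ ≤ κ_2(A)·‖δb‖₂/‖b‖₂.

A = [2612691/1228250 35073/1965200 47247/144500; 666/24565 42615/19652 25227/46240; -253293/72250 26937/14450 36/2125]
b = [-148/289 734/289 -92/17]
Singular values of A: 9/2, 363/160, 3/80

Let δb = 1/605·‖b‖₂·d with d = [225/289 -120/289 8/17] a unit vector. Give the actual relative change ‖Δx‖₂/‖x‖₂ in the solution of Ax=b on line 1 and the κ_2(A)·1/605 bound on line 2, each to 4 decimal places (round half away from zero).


0.0025
0.1983

from the listed singular values, σ₁ = 9/2, σ_n = 3/80
condition number: (9/2) ÷ (3/80) = 120.0000
κ_2(A)·‖δb‖/‖b‖ = 0.1983
solve Ax = b  →  x = [15.2375 26.6814 -102.1532]
2-norm of b is 6.0000; of x, 106.6740
with δb = [0.0077 -0.0041 0.0047], A·Δx = δb → ‖Δx‖ = 0.2645
dividing the unrounded norms, ‖Δx‖/‖x‖ = 0.0025
realised/bound (from unrounded values) ≈ 0.0125


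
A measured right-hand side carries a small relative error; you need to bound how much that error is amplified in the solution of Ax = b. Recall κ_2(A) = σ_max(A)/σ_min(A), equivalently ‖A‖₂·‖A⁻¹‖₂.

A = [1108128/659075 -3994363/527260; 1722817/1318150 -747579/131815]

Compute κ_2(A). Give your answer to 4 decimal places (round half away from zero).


257.2000

form AᵀA = [315195562921/69500776900 -140042982051/6950077690; -140042982051/6950077690 995877022225/11120124304] with trace 15560801789/165379600 and determinant 88529281/661518400
solving λ² − 15560801789/165379600·λ + 88529281/661518400 = 0 gives λ = 9409/100, 9409/6615184
κ_2(A) = √(λ_max/λ_min) = √((9409/100) / (9409/6615184)) = 257.2000


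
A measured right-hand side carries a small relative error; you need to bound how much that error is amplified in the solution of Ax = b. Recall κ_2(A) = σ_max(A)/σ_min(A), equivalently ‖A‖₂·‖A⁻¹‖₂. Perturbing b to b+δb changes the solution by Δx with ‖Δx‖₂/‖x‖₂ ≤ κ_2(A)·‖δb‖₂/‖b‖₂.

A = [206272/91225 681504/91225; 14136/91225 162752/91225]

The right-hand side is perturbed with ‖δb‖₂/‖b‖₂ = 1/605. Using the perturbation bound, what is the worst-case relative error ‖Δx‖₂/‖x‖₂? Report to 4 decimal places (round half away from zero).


form AᵀA = [5086016/990125 16998912/990125; 16998912/990125 58409984/990125] with trace 507968/7921 and determinant 65536/7921
λ_max, λ_min = (507968/7921 ± √255955046400/62742241)/2 = 64, 1024/7921
κ = σ_max/σ_min = 8/(32/89) = 22.2500
worst-case relative error ≤ 22.2500 × 1/605 = 0.0368

0.0368


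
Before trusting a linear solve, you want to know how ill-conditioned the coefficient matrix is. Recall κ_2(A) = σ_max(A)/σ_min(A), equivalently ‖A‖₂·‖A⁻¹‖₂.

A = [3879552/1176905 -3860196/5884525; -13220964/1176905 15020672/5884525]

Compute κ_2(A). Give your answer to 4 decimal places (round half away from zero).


137.7840

M = AᵀA = [7593792512400/55404215161 -1708508759040/55404215161; -1708508759040/55404215161 384834720784/55404215161]. tr(M)=4746357664/32959081, det(M)=36000000/32959081
eigenvalues of AᵀA: λ = (tr ± √(tr²−4·det))/2 = 144, 250000/32959081
so κ_2 = √(144 / (250000/32959081)) = 137.7840


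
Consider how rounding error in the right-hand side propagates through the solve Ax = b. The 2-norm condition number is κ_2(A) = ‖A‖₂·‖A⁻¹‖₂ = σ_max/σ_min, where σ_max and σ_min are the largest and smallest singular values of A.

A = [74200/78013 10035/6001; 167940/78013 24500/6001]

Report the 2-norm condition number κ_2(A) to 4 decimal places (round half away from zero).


88.2500

AᵀA = [11733200/2118353 21987000/2118353; 21987000/2118353 41232425/2118353]; tr = 3115625/124609, det = 10000/124609
eigenvalues of AᵀA: λ = (tr ± √(tr²−4·det))/2 = 25, 400/124609
so κ_2 = √(25 / (400/124609)) = 88.2500


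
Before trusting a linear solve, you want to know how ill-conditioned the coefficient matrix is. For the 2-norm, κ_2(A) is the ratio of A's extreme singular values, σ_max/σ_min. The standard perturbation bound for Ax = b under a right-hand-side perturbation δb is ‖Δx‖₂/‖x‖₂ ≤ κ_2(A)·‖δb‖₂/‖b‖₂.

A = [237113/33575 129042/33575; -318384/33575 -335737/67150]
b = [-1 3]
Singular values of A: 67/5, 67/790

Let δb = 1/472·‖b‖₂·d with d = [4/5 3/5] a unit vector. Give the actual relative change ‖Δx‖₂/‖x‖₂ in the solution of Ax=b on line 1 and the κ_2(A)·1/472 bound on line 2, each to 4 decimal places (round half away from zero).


0.0067
0.3347

largest singular value 67/5, smallest 67/790
κ = σ_max/σ_min = (67/5)/(67/790) = 158.0000
κ_2(A)·‖δb‖/‖b‖ = 0.3347
solve Ax = b  →  x = [-5.7463 10.2985]
‖b‖ = 3.1623, ‖x‖ = 11.7932
Δx = A⁻¹·δb where δb = 1/472·3.1623·d; ‖Δx‖ = 0.0790
relative error = 0.0067
realised/bound (from unrounded values) ≈ 0.0200


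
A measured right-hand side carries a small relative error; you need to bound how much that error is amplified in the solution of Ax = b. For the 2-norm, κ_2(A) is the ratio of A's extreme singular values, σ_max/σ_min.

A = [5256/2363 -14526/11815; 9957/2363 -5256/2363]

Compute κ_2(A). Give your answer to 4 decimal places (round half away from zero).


125.1000

M = AᵀA = [7456905/328457 -19883448/1642285; -19883448/1642285 53037828/8211425]. tr(M)=14085909/483025, det(M)=26244/483025
eigenvalues of AᵀA: λ = (tr ± √(tr²−4·det))/2 = 729/25, 36/19321
κ = σ_max/σ_min = (27/5)/(6/139) = 125.1000


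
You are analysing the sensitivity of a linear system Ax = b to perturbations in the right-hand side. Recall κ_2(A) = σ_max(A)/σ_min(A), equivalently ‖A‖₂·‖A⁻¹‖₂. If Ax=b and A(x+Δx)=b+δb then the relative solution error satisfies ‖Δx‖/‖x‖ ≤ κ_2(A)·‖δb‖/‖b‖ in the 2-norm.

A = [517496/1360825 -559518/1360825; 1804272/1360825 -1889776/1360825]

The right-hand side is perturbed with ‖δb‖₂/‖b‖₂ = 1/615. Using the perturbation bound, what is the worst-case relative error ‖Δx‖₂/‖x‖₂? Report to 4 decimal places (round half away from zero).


AᵀA = [194383424/102170741 -204094800/102170741; -204094800/102170741 214306964/102170741]; tr = 14092772/3523129, det = 1024/3523129
eigenvalues of AᵀA: λ = (tr ± √(tr²−4·det))/2 = 4, 256/3523129
κ_2(A) = √(λ_max/λ_min) = √(4 / (256/3523129)) = 234.6250
κ_2(A)·‖δb‖/‖b‖ = 0.3815

0.3815


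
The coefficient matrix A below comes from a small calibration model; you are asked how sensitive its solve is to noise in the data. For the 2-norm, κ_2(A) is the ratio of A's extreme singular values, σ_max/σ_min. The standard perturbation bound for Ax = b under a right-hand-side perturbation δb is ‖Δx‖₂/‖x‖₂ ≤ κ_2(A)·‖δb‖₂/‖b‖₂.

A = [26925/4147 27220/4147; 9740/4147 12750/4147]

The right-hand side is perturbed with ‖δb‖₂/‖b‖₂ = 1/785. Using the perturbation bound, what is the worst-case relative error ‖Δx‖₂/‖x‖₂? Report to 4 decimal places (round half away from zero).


0.0280

form AᵀA = [4851025/101761 5071500/101761; 5071500/101761 5346100/101761] with trace 12125/121 and determinant 2500/121
solving λ² − 12125/121·λ + 2500/121 = 0 gives λ = 100, 25/121
σ_max=√100=10, σ_min=√(25/121)=(5/11) → κ = 22.0000
bound on ‖Δx‖/‖x‖: κ·ε = 22.0000·1/785 = 0.0280


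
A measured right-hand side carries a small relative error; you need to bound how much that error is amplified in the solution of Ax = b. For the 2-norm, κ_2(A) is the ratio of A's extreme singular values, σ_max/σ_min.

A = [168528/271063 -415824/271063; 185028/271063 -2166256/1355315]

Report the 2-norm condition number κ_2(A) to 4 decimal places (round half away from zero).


AᵀA = [74479248/87366409 -893231808/436832045; -893231808/436832045 10719863296/2184160225]; tr = 74448784/12924025, det = 36864/12924025
λ_max, λ_min = (74448784/12924025 ± √5540715714048256/167030422200625)/2 = 144/25, 256/516961
so κ_2 = √((144/25) / (256/516961)) = 107.8500

107.8500


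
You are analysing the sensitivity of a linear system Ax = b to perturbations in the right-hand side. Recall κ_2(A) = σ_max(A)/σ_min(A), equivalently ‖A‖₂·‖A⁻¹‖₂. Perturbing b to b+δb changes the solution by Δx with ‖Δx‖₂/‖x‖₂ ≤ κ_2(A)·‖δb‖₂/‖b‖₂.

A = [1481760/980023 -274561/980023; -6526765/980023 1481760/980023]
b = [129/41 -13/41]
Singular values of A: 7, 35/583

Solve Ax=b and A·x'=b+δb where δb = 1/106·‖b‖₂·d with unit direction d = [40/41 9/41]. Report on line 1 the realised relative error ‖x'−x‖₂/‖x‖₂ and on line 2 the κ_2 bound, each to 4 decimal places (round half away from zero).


0.0099
1.1000

σ_max = 7, σ_min = 35/583
κ = σ_max/σ_min = 7/(35/583) = 116.6000
perturbation bound = 116.6000·1/106 = 1.1000
solve Ax = b  →  x = [11.1087 48.7213]
‖b‖ = 3.1623, ‖x‖ = 49.9716
δb = ε·‖b‖·d = [0.0291 0.0065]; solving A·Δx = δb gives ‖Δx‖ = 0.4969
relative error = 0.0099
so the bound overstates the realised error by a factor of ≈ 110.6169 (computed from the unrounded values)


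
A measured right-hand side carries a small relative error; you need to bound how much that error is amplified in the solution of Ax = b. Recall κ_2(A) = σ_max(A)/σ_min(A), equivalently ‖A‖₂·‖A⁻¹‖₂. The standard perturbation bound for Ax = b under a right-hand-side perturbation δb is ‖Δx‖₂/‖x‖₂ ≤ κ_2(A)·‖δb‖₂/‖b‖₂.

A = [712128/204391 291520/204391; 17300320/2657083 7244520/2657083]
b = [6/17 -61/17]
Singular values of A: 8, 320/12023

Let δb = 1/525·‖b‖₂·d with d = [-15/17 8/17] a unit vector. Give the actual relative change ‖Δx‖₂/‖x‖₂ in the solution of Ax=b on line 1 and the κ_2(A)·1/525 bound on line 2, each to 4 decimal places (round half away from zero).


0.0034
0.5725

from the listed singular values, σ₁ = 8, σ_n = 320/12023
κ = σ_max/σ_min = 8/(320/12023) = 300.5750
κ_2(A)·‖δb‖/‖b‖ = 0.5725
solve Ax = b  →  x = [28.5553 -69.5077]
2-norm of b is 3.6056; of x, 75.1447
δb = ε·‖b‖·d = [-0.0061 0.0032]; solving A·Δx = δb gives ‖Δx‖ = 0.2580
realised ‖Δx‖/‖x‖ = 0.0034
so the bound overstates the realised error by a factor of ≈ 166.7311 (computed from the unrounded values)


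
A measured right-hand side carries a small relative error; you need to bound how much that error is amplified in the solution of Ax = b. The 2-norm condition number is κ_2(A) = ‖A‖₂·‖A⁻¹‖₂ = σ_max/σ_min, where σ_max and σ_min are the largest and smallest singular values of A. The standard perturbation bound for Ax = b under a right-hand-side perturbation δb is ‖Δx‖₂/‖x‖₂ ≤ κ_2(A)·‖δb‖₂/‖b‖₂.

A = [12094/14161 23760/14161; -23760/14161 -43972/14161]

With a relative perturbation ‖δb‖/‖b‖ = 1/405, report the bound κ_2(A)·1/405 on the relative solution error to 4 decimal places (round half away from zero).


0.2420

form AᵀA = [2459524/693889 4609440/693889; 4609440/693889 8643856/693889] with trace 38420/2401 and determinant 64/2401
λ_max, λ_min = (38420/2401 ± √1475481744/5764801)/2 = 16, 4/2401
σ_max=√16=4, σ_min=√(4/2401)=(2/49) → κ = 98.0000
bound on ‖Δx‖/‖x‖: κ·ε = 98.0000·1/405 = 0.2420


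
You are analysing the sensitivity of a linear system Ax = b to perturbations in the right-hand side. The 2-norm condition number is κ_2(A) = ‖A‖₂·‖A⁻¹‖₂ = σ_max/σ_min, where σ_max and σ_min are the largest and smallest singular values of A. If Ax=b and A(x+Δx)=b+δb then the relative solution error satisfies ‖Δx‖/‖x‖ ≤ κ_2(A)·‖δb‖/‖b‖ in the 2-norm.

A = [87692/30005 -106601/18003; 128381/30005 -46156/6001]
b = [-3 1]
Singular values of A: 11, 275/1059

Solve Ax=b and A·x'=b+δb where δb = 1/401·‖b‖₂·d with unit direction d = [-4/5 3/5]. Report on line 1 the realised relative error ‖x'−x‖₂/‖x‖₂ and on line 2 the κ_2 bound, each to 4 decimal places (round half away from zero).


0.0026
0.1056

σ_max = 11, σ_min = 275/1059
κ_2(A) = 11 / (275/1059) = 42.3600
bound on ‖Δx‖/‖x‖: κ·ε = 42.3600·1/401 = 0.1056
solve Ax = b  →  x = [10.1508 5.5168]
‖b‖ = 3.1623, ‖x‖ = 11.5531
re-solving with b+δb shifts x by Δx of norm 0.0304
dividing the unrounded norms, ‖Δx‖/‖x‖ = 0.0026
realised/bound (from unrounded values) ≈ 0.0249


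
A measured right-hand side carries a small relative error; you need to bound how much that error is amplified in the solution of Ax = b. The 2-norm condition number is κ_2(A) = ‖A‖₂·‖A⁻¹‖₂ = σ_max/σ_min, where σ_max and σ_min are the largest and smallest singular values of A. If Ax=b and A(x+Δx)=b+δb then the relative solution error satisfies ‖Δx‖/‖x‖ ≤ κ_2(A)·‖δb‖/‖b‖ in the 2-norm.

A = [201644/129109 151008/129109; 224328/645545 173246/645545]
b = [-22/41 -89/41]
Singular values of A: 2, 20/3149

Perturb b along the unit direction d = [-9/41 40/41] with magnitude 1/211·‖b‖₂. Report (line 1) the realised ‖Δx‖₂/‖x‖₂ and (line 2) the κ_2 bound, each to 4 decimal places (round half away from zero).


largest singular value 2, smallest 20/3149
condition number: 2 ÷ (20/3149) = 314.9000
κ_2(A)·‖δb‖/‖b‖ = 1.4924
solve Ax = b  →  x = [188.5400 -252.2200]
‖b‖₂ = 2.2361 and ‖x‖₂ = 314.9004
re-solving with b+δb shifts x by Δx of norm 1.6686
relative error = 0.0053
tightness: 0.0053 against a bound of 1.4924 (unrounded ratio ≈ 0.0036)

0.0053
1.4924
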